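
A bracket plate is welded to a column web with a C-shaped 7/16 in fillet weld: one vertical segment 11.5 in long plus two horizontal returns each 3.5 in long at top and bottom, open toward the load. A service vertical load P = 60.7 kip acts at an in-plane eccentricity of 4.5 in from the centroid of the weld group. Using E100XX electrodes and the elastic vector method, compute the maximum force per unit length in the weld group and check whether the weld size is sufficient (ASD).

f_max ≈ 6.75 kip/in; adequate

E100XX → F_EXX = 100 ksi.
Total weld length L_w = 18.5 in. Treat welds as unit-width lines.
Centroid: x̄ = 2×3.5×1.75 / 18.5 = 0.6622 in from the vertical weld.
Polar moment about centroid: J = I_x + I_y = [11.5³/12 + 2×3.5×5.75²] + [11.5×0.6622² + 2(3.5³/12 + 3.5×1.088²)] = 378.6 in³.
Direct shear f_v = P/L_w = 60.7 / 18.5 = 3.281 kip/in (vertical).
Torsion M = P·e = 60.7 × 4.5 = 273.15 kip·in.
Critical point at (x, y) = (2.838, 5.75) from centroid. f_tx = M·y/J = 4.148 kip/in; f_ty = M·x/J = 2.047 kip/in.
Resultant f_max = √[f_tx² + (f_v + f_ty)²] = √[4.148² + (3.281 + 2.047)²] = 6.752 kip/in.
Capacity per unit length: r_n/Ω = (1/2.0) × 0.6 × 100 × (0.707 × 0.4375) = 9.279 kip/in.
6.752 ≤ 9.279 → adequate.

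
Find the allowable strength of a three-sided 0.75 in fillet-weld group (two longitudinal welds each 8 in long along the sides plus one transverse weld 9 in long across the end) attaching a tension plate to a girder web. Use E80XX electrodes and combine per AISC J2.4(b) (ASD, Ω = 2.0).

R_n/Ω ≈ 345 kip

E80XX → F_EXX = 80 ksi.
t_e = 0.707 × 0.75 = 0.5302 in.
R_nwl = 0.6 × 80 × 0.5302 × 16 = 407.2 kip (longitudinal, 2 welds).
R_nwt = 0.6 × 80 × 0.5302 × 9 = 229.1 kip (transverse, base value).
(i) R_nwl + R_nwt = 636.3 kip; (ii) 0.85 R_nwl + 1.5 R_nwt = 689.7 kip.
R_n = max = 689.7 kip [governs: (ii)]; R_n/Ω = 344.9 kip.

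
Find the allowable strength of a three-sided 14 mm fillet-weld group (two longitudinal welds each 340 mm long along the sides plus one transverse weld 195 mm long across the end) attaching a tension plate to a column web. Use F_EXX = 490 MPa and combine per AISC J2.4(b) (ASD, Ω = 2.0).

t_e = 0.707 × 14 = 9.898 mm.
R_nwl = 0.6 × 490 × 9.898 × 680 × 10⁻³ = 1979 kN (longitudinal, 2 welds).
R_nwt = 0.6 × 490 × 9.898 × 195 × 10⁻³ = 567.5 kN (transverse, base value).
(i) R_nwl + R_nwt = 2546 kN; (ii) 0.85 R_nwl + 1.5 R_nwt = 2533 kN.
R_n = max = 2546 kN [governs: (i)]; R_n/Ω = 1273 kN.

R_n/Ω ≈ 1270 kN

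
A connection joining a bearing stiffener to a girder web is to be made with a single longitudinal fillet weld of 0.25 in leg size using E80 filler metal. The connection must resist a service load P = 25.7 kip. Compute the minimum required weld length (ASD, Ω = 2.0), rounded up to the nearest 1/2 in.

E80XX → F_EXX = 80 ksi.
Throat t_e = 0.707 × 0.25 = 0.1767 in.
r_n/Ω = (0.6 × 80 × 0.1767) / 2.0 = 4.242 kip/in.
L_req = P / (r_n/Ω) = 25.7 / 4.242 = 6.058 in total.
Round up → use L = 6.5 in.

L = 6.5 in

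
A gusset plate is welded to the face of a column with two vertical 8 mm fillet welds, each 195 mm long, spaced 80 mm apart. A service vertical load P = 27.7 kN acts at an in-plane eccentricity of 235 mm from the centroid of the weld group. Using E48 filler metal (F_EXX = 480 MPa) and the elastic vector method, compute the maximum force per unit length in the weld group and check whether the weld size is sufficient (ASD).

f_max ≈ 401 N/mm; adequate

Total weld length L_w = 390 mm. Treat welds as unit-width lines.
Polar moment about centroid: J = 2[d³/12 + d(b/2)²] = 2[195³/12 + 195×40²] = 1860000 mm³.
Direct shear f_v = P/L_w = 27.7×10³ / 390 = 71.03 N/mm (vertical).
Torsion M = P·e = 27.7×10³ × 235 = 6509500 N·mm.
Critical point at (x, y) = (40, 97.5) from centroid. f_tx = M·y/J = 341.3 N/mm; f_ty = M·x/J = 140 N/mm.
Resultant f_max = √[f_tx² + (f_v + f_ty)²] = √[341.3² + (71.03 + 140)²] = 401.2 N/mm.
Capacity per unit length: r_n/Ω = (1/2.0) × 0.6 × 480 × (0.707 × 8) = 814.5 N/mm.
401.2 ≤ 814.5 → adequate.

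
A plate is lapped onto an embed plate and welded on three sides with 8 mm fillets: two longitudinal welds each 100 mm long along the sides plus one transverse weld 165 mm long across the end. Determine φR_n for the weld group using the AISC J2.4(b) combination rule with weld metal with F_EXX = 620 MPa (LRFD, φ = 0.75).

t_e = 0.707 × 8 = 5.656 mm.
R_nwl = 0.6 × 620 × 5.656 × 200 × 10⁻³ = 420.8 kN (longitudinal, 2 welds).
R_nwt = 0.6 × 620 × 5.656 × 165 × 10⁻³ = 347.2 kN (transverse, base value).
(i) R_nwl + R_nwt = 768 kN; (ii) 0.85 R_nwl + 1.5 R_nwt = 878.4 kN.
R_n = max = 878.4 kN [governs: (ii)]; φR_n = 658.8 kN.

φR_n ≈ 659 kN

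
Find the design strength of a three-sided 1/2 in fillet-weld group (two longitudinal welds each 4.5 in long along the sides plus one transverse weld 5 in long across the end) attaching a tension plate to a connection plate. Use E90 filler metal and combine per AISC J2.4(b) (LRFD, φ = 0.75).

E90XX → F_EXX = 90 ksi.
t_e = 0.707 × 0.5 = 0.3535 in.
R_nwl = 0.6 × 90 × 0.3535 × 9 = 171.8 kip (longitudinal, 2 welds).
R_nwt = 0.6 × 90 × 0.3535 × 5 = 95.44 kip (transverse, base value).
(i) R_nwl + R_nwt = 267.2 kip; (ii) 0.85 R_nwl + 1.5 R_nwt = 289.2 kip.
R_n = max = 289.2 kip [governs: (ii)]; φR_n = 216.9 kip.

φR_n ≈ 217 kip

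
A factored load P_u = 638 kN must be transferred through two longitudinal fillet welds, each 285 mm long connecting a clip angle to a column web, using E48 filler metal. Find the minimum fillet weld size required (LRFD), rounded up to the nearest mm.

w = 8 mm

E48XX → F_EXX = 480 MPa.
Total weld length L = 570 mm.
Required throat t_e = P_u / (φ × 0.6 F_EXX × L) = 638 / (0.75 × 0.6 × 480 × 570 × 10⁻³) = 5.182 mm.
Required leg w = t_e / 0.707 = 7.329 mm → use 8 mm.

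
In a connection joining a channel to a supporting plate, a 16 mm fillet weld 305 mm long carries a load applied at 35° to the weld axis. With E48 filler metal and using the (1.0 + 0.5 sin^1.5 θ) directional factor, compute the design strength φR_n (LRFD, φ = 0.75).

φR_n ≈ 907 kN

E48XX → F_EXX = 480 MPa.
t_e = 0.707 × 16 = 11.31 mm; A_we = 11.31 × 305 = 3450 mm².
Directional factor: 1.0 + 0.5 sin^1.5(35°) = 1.217.
F_nw = 0.6 × 480 × 1.217 = 350.6 MPa.
φR_n = 0.75 × 350.6 × 3450 × 10⁻³ = 907.1 kN.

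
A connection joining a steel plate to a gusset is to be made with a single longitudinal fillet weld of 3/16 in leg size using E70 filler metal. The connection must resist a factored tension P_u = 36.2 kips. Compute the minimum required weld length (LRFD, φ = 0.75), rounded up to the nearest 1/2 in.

E70XX → F_EXX = 70 ksi.
Throat t_e = 0.707 × 0.1875 = 0.1326 in.
φr_n = 0.75 × 0.6 × 70 × 0.1326 = 4.176 kips/in.
L_req = P_u / φr_n = 36.2 / 4.176 = 8.669 in total.
Round up → use L = 9 in.

L = 9 in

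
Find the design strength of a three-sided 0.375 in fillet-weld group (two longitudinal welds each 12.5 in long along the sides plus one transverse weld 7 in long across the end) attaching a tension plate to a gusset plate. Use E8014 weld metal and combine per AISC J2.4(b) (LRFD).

φR_n ≈ 305 kip

E80XX → F_EXX = 80 ksi.
t_e = 0.707 × 0.375 = 0.2651 in.
R_nwl = 0.6 × 80 × 0.2651 × 25 = 318.1 kip (longitudinal, 2 welds).
R_nwt = 0.6 × 80 × 0.2651 × 7 = 89.08 kip (transverse, base value).
(i) R_nwl + R_nwt = 407.2 kip; (ii) 0.85 R_nwl + 1.5 R_nwt = 404.1 kip.
R_n = max = 407.2 kip [governs: (i)]; φR_n = 305.4 kip.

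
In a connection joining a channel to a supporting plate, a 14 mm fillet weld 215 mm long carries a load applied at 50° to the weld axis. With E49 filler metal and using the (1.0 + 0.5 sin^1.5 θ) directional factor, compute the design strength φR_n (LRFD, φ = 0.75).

φR_n ≈ 627 kN

E49XX → F_EXX = 490 MPa.
t_e = 0.707 × 14 = 9.898 mm; A_we = 9.898 × 215 = 2128 mm².
Directional factor: 1.0 + 0.5 sin^1.5(50°) = 1.335.
F_nw = 0.6 × 490 × 1.335 = 392.6 MPa.
φR_n = 0.75 × 392.6 × 2128 × 10⁻³ = 626.5 kN.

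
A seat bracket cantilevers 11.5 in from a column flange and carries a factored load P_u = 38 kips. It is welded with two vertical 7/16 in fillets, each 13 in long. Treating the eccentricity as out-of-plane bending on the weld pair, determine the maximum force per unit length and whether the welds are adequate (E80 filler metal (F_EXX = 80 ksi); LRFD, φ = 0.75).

f_max ≈ 7.89 kip/in; adequate

L_w = 2 × 13 = 26 in; section modulus (unit throat) S = 2 × L²/6 = 56.33 in².
Direct shear f_v = P/L_w = 38/26 = 1.462 kip/in.
Moment M = P × e = 38 × 11.5 = 437 kip·in; bending f_b = M/S = 7.757 kip/in.
f_max = √(f_v² + f_b²) = √(1.462² + 7.757²) = 7.894 kip/in.
φr_n = 0.75 × 0.6 × 80 × (0.707 × 0.4375) = 11.14 kip/in → adequate.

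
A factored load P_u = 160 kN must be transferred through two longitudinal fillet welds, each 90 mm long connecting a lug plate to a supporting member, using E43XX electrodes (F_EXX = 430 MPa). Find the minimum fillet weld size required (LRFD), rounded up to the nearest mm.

w = 7 mm

Total weld length L = 180 mm.
Required throat t_e = P_u / (φ × 0.6 F_EXX × L) = 160 / (0.75 × 0.6 × 430 × 180 × 10⁻³) = 4.594 mm.
Required leg w = t_e / 0.707 = 6.498 mm → use 7 mm.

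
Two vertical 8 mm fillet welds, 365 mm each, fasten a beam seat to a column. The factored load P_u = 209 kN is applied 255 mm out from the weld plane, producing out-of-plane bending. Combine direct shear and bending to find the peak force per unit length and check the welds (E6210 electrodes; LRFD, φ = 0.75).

f_max ≈ 1230 N/mm; adequate

E62XX → F_EXX = 620 MPa.
L_w = 2 × 365 = 730 mm; section modulus (unit throat) S = 2 × L²/6 = 44410 mm².
Direct shear f_v = P/L_w = 209×10³/730 = 286.3 N/mm.
Moment M = P × e = 209×10³ × 255 = 53295000 N·mm; bending f_b = M/S = 1200 N/mm.
f_max = √(f_v² + f_b²) = √(286.3² + 1200²) = 1234 N/mm.
φr_n = 0.75 × 0.6 × 620 × (0.707 × 8) = 1578 N/mm → adequate.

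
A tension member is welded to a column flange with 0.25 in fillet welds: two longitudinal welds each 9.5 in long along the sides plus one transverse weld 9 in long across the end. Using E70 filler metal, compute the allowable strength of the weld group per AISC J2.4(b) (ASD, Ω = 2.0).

E70XX → F_EXX = 70 ksi.
t_e = 0.707 × 0.25 = 0.1767 in.
R_nwl = 0.6 × 70 × 0.1767 × 19 = 141 kips (longitudinal, 2 welds).
R_nwt = 0.6 × 70 × 0.1767 × 9 = 66.81 kips (transverse, base value).
(i) R_nwl + R_nwt = 207.9 kips; (ii) 0.85 R_nwl + 1.5 R_nwt = 220.1 kips.
R_n = max = 220.1 kips [governs: (ii)]; R_n/Ω = 110.1 kips.

R_n/Ω ≈ 110 kips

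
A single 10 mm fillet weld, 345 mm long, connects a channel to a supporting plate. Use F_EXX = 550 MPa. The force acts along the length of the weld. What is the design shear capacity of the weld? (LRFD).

Effective throat t_e = 0.707 × 10 = 7.07 mm.
Total length L = 345 mm; A_we = 7.07 × 345 = 2439 mm².
F_nw = 0.6 F_EXX = 0.6 × 550 = 330 MPa.
φR_n = 0.75 × 330 × 2439 × 10⁻³ = 603.7 kN.

φR_n ≈ 604 kN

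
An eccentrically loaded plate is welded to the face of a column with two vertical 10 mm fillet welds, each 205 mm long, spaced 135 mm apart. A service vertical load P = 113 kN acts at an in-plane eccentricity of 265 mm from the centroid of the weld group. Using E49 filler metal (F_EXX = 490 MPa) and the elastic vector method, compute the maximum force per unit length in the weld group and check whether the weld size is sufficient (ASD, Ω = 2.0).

Total weld length L_w = 410 mm. Treat welds as unit-width lines.
Polar moment about centroid: J = 2[d³/12 + d(b/2)²] = 2[205³/12 + 205×67.5²] = 3304000 mm³.
Direct shear f_v = P/L_w = 113×10³ / 410 = 275.6 N/mm (vertical).
Torsion M = P·e = 113×10³ × 265 = 29945000 N·mm.
Critical point at (x, y) = (67.5, 102.5) from centroid. f_tx = M·y/J = 929 N/mm; f_ty = M·x/J = 611.8 N/mm.
Resultant f_max = √[f_tx² + (f_v + f_ty)²] = √[929² + (275.6 + 611.8)²] = 1285 N/mm.
Capacity per unit length: r_n/Ω = (1/2.0) × 0.6 × 490 × (0.707 × 10) = 1039 N/mm.
1285 > 1039 → NOT adequate.

f_max ≈ 1280 N/mm; NOT adequate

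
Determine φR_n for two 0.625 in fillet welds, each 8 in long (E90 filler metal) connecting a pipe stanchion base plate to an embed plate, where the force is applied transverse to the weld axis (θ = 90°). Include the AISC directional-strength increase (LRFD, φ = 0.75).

φR_n ≈ 430 kip

E90XX → F_EXX = 90 ksi.
t_e = 0.707 × 0.625 = 0.4419 in; A_we = 0.4419 × 16 = 7.07 in².
Directional factor: 1.0 + 0.5 sin^1.5(90°) = 1.5.
F_nw = 0.6 × 90 × 1.5 = 81 ksi.
φR_n = 0.75 × 81 × 7.07 = 429.5 kip.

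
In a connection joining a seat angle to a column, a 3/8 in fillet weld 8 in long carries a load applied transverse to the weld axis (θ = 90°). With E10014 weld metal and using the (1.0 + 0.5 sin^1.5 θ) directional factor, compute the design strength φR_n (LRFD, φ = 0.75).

φR_n ≈ 143 kips

E100XX → F_EXX = 100 ksi.
t_e = 0.707 × 0.375 = 0.2651 in; A_we = 0.2651 × 8 = 2.121 in².
Directional factor: 1.0 + 0.5 sin^1.5(90°) = 1.5.
F_nw = 0.6 × 100 × 1.5 = 90 ksi.
φR_n = 0.75 × 90 × 2.121 = 143.2 kips.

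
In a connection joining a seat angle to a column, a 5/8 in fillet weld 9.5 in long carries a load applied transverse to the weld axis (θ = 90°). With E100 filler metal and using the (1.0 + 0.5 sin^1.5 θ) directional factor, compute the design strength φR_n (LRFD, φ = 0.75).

E100XX → F_EXX = 100 ksi.
t_e = 0.707 × 0.625 = 0.4419 in; A_we = 0.4419 × 9.5 = 4.198 in².
Directional factor: 1.0 + 0.5 sin^1.5(90°) = 1.5.
F_nw = 0.6 × 100 × 1.5 = 90 ksi.
φR_n = 0.75 × 90 × 4.198 = 283.4 kips.

φR_n ≈ 283 kips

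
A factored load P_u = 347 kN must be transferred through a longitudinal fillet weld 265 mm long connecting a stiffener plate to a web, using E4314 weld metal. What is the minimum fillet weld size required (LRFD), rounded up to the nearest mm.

E43XX → F_EXX = 430 MPa.
Total weld length L = 265 mm.
Required throat t_e = P_u / (φ × 0.6 F_EXX × L) = 347 / (0.75 × 0.6 × 430 × 265 × 10⁻³) = 6.767 mm.
Required leg w = t_e / 0.707 = 9.572 mm → use 10 mm.

w = 10 mm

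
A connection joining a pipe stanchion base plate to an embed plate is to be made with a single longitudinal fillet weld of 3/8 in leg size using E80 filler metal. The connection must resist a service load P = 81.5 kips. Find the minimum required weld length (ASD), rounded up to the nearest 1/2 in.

L = 13 in

E80XX → F_EXX = 80 ksi.
Throat t_e = 0.707 × 0.375 = 0.2651 in.
r_n/Ω = (0.6 × 80 × 0.2651) / 2.0 = 6.363 kip/in.
L_req = P / (r_n/Ω) = 81.5 / 6.363 = 12.81 in total.
Round up → use L = 13 in.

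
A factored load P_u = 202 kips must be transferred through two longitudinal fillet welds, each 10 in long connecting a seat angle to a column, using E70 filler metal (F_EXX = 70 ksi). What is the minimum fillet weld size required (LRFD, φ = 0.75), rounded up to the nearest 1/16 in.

Total weld length L = 20 in.
Required throat t_e = P_u / (φ × 0.6 F_EXX × L) = 202 / (0.75 × 0.6 × 70 × 20) = 0.3206 in.
Required leg w = t_e / 0.707 = 0.4535 in → use 1/2 in.

w = 1/2 in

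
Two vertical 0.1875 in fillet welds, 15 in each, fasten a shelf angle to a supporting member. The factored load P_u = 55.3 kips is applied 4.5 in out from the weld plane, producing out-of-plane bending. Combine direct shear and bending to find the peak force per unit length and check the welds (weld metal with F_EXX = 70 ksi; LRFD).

f_max ≈ 3.8 kip/in; adequate

L_w = 2 × 15 = 30 in; section modulus (unit throat) S = 2 × L²/6 = 75 in².
Direct shear f_v = P/L_w = 55.3/30 = 1.843 kip/in.
Moment M = P × e = 55.3 × 4.5 = 248.85 kip·in; bending f_b = M/S = 3.318 kip/in.
f_max = √(f_v² + f_b²) = √(1.843² + 3.318²) = 3.796 kip/in.
φr_n = 0.75 × 0.6 × 70 × (0.707 × 0.1875) = 4.176 kip/in → adequate.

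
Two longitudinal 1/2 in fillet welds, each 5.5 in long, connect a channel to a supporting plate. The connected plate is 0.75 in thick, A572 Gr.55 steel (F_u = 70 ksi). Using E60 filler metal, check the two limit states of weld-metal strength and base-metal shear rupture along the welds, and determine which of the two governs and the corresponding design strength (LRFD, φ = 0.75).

φR_n ≈ 105 kip (weld metal governs)

E60XX → F_EXX = 60 ksi.
t_e = 0.707 × 0.5 = 0.3535 in; L = 11 in.
Weld metal: φR_n = 0.75 × 0.6 × 60 × 0.3535 × 11 = 105 kip.
Base metal (shear rupture): φR_n = 0.75 × 0.6 × 70 × 0.75 × 11 = 259.9 kip.
Governing: weld metal.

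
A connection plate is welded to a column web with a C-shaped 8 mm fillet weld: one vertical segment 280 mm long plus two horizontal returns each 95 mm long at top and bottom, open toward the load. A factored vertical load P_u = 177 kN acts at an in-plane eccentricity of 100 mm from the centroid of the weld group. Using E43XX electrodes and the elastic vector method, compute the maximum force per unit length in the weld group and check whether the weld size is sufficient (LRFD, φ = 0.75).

f_max ≈ 732 N/mm; adequate

E43XX → F_EXX = 430 MPa.
Total weld length L_w = 470 mm. Treat welds as unit-width lines.
Centroid: x̄ = 2×95×47.5 / 470 = 19.2 mm from the vertical weld.
Polar moment about centroid: J = I_x + I_y = [280³/12 + 2×95×140²] + [280×19.2² + 2(95³/12 + 95×28.3²)] = 5952000 mm³.
Direct shear f_v = P/L_w = 177×10³ / 470 = 376.6 N/mm (vertical).
Torsion M = P·e = 177×10³ × 100 = 17700000 N·mm.
Critical point at (x, y) = (75.8, 140) from centroid. f_tx = M·y/J = 416.4 N/mm; f_ty = M·x/J = 225.4 N/mm.
Resultant f_max = √[f_tx² + (f_v + f_ty)²] = √[416.4² + (376.6 + 225.4)²] = 732 N/mm.
Capacity per unit length: φr_n = 0.75 × 0.6 × 430 × (0.707 × 8) = 1094 N/mm.
732 ≤ 1094 → adequate.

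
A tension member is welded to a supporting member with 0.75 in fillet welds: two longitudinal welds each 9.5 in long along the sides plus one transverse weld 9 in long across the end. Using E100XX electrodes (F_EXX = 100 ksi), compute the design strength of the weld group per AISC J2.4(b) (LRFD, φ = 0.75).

t_e = 0.707 × 0.75 = 0.5302 in.
R_nwl = 0.6 × 100 × 0.5302 × 19 = 604.5 kip (longitudinal, 2 welds).
R_nwt = 0.6 × 100 × 0.5302 × 9 = 286.3 kip (transverse, base value).
(i) R_nwl + R_nwt = 890.8 kip; (ii) 0.85 R_nwl + 1.5 R_nwt = 943.3 kip.
R_n = max = 943.3 kip [governs: (ii)]; φR_n = 707.5 kip.

φR_n ≈ 707 kip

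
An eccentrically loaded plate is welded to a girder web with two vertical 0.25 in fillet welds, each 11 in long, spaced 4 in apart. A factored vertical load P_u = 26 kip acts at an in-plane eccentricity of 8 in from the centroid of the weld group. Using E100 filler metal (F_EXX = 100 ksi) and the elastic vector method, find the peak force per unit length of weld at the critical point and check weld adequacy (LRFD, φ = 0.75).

Total weld length L_w = 22 in. Treat welds as unit-width lines.
Polar moment about centroid: J = 2[d³/12 + d(b/2)²] = 2[11³/12 + 11×2²] = 309.8 in³.
Direct shear f_v = P/L_w = 26 / 22 = 1.182 kip/in (vertical).
Torsion M = P·e = 26 × 8 = 208 kip·in.
Critical point at (x, y) = (2, 5.5) from centroid. f_tx = M·y/J = 3.692 kip/in; f_ty = M·x/J = 1.343 kip/in.
Resultant f_max = √[f_tx² + (f_v + f_ty)²] = √[3.692² + (1.182 + 1.343)²] = 4.473 kip/in.
Capacity per unit length: φr_n = 0.75 × 0.6 × 100 × (0.707 × 0.25) = 7.954 kip/in.
4.473 ≤ 7.954 → adequate.

f_max ≈ 4.47 kip/in; adequate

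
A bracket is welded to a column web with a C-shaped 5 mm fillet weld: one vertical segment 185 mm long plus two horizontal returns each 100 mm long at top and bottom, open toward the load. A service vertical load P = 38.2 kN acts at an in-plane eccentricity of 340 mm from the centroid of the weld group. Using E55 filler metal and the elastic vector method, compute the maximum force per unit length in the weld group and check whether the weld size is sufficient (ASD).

f_max ≈ 648 N/mm; NOT adequate

E55XX → F_EXX = 550 MPa.
Total weld length L_w = 385 mm. Treat welds as unit-width lines.
Centroid: x̄ = 2×100×50 / 385 = 25.97 mm from the vertical weld.
Polar moment about centroid: J = I_x + I_y = [185³/12 + 2×100×92.5²] + [185×25.97² + 2(100³/12 + 100×24.03²)] = 2646000 mm³.
Direct shear f_v = P/L_w = 38.2×10³ / 385 = 99.22 N/mm (vertical).
Torsion M = P·e = 38.2×10³ × 340 = 12988000 N·mm.
Critical point at (x, y) = (74.03, 92.5) from centroid. f_tx = M·y/J = 454.1 N/mm; f_ty = M·x/J = 363.4 N/mm.
Resultant f_max = √[f_tx² + (f_v + f_ty)²] = √[454.1² + (99.22 + 363.4)²] = 648.2 N/mm.
Capacity per unit length: r_n/Ω = (1/2.0) × 0.6 × 550 × (0.707 × 5) = 583.3 N/mm.
648.2 > 583.3 → NOT adequate.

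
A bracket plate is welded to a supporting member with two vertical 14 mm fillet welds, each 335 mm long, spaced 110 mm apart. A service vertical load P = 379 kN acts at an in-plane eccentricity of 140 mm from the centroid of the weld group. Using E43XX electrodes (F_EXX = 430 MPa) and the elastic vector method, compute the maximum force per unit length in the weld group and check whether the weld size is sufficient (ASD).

Total weld length L_w = 670 mm. Treat welds as unit-width lines.
Polar moment about centroid: J = 2[d³/12 + d(b/2)²] = 2[335³/12 + 335×55²] = 8293000 mm³.
Direct shear f_v = P/L_w = 379×10³ / 670 = 565.7 N/mm (vertical).
Torsion M = P·e = 379×10³ × 140 = 53060000 N·mm.
Critical point at (x, y) = (55, 167.5) from centroid. f_tx = M·y/J = 1072 N/mm; f_ty = M·x/J = 351.9 N/mm.
Resultant f_max = √[f_tx² + (f_v + f_ty)²] = √[1072² + (565.7 + 351.9)²] = 1411 N/mm.
Capacity per unit length: r_n/Ω = (1/2.0) × 0.6 × 430 × (0.707 × 14) = 1277 N/mm.
1411 > 1277 → NOT adequate.

f_max ≈ 1410 N/mm; NOT adequate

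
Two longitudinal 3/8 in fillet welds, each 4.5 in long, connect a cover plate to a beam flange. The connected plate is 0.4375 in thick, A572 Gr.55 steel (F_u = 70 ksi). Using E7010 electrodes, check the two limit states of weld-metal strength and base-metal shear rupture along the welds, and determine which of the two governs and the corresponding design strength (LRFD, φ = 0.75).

E70XX → F_EXX = 70 ksi.
t_e = 0.707 × 0.375 = 0.2651 in; L = 9 in.
Weld metal: φR_n = 0.75 × 0.6 × 70 × 0.2651 × 9 = 75.16 kip.
Base metal (shear rupture): φR_n = 0.75 × 0.6 × 70 × 0.4375 × 9 = 124 kip.
Governing: weld metal.

φR_n ≈ 75.2 kip (weld metal governs)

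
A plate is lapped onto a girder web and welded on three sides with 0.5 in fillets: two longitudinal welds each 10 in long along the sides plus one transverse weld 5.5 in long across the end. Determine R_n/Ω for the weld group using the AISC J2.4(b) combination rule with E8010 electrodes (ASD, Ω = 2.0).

E80XX → F_EXX = 80 ksi.
t_e = 0.707 × 0.5 = 0.3535 in.
R_nwl = 0.6 × 80 × 0.3535 × 20 = 339.4 kip (longitudinal, 2 welds).
R_nwt = 0.6 × 80 × 0.3535 × 5.5 = 93.32 kip (transverse, base value).
(i) R_nwl + R_nwt = 432.7 kip; (ii) 0.85 R_nwl + 1.5 R_nwt = 428.4 kip.
R_n = max = 432.7 kip [governs: (i)]; R_n/Ω = 216.3 kip.

R_n/Ω ≈ 216 kip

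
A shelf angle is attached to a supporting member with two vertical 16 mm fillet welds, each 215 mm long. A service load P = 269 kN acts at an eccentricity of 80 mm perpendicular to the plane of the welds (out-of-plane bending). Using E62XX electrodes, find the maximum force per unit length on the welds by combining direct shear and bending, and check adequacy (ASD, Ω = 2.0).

E62XX → F_EXX = 620 MPa.
L_w = 2 × 215 = 430 mm; section modulus (unit throat) S = 2 × L²/6 = 15410 mm².
Direct shear f_v = P/L_w = 269×10³/430 = 625.6 N/mm.
Moment M = P × e = 269×10³ × 80 = 21520000 N·mm; bending f_b = M/S = 1397 N/mm.
f_max = √(f_v² + f_b²) = √(625.6² + 1397²) = 1530 N/mm.
r_n/Ω = (1/2.0) × 0.6 × 620 × (0.707 × 16) = 2104 N/mm → adequate.

f_max ≈ 1530 N/mm; adequate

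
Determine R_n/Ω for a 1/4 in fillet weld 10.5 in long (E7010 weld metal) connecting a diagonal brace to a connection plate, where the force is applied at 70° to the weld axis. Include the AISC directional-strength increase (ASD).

E70XX → F_EXX = 70 ksi.
t_e = 0.707 × 0.25 = 0.1767 in; A_we = 0.1767 × 10.5 = 1.856 in².
Directional factor: 1.0 + 0.5 sin^1.5(70°) = 1.455.
F_nw = 0.6 × 70 × 1.455 = 61.13 ksi.
R_n/Ω = (61.13 × 1.856) / 2.0 = 56.72 kips.

R_n/Ω ≈ 56.7 kips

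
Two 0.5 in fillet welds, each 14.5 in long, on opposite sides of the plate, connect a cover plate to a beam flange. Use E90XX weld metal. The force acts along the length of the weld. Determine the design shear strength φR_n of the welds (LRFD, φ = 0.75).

E90XX → F_EXX = 90 ksi.
Effective throat t_e = 0.707 × 0.5 = 0.3535 in.
Total length L = 29 in; A_we = 0.3535 × 29 = 10.25 in².
F_nw = 0.6 F_EXX = 0.6 × 90 = 54 ksi.
φR_n = 0.75 × 54 × 10.25 = 415.2 kips.

φR_n ≈ 415 kips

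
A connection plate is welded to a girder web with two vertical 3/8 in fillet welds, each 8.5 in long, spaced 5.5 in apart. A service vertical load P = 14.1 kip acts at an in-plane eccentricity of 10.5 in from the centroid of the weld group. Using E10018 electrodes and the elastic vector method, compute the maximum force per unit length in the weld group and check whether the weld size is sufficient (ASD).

f_max ≈ 3.76 kip/in; adequate

E100XX → F_EXX = 100 ksi.
Total weld length L_w = 17 in. Treat welds as unit-width lines.
Polar moment about centroid: J = 2[d³/12 + d(b/2)²] = 2[8.5³/12 + 8.5×2.75²] = 230.9 in³.
Direct shear f_v = P/L_w = 14.1 / 17 = 0.8294 kip/in (vertical).
Torsion M = P·e = 14.1 × 10.5 = 148.05 kip·in.
Critical point at (x, y) = (2.75, 4.25) from centroid. f_tx = M·y/J = 2.725 kip/in; f_ty = M·x/J = 1.763 kip/in.
Resultant f_max = √[f_tx² + (f_v + f_ty)²] = √[2.725² + (0.8294 + 1.763)²] = 3.761 kip/in.
Capacity per unit length: r_n/Ω = (1/2.0) × 0.6 × 100 × (0.707 × 0.375) = 7.954 kip/in.
3.761 ≤ 7.954 → adequate.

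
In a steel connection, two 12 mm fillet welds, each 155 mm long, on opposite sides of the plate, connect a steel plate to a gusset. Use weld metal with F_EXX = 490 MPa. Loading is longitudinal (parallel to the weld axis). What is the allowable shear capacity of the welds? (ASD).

Effective throat t_e = 0.707 × 12 = 8.484 mm.
Total length L = 310 mm; A_we = 8.484 × 310 = 2630 mm².
F_nw = 0.6 F_EXX = 0.6 × 490 = 294 MPa.
R_n = 294 × 2630 × 10⁻³ = 773.2 kN; R_n/Ω = 773.2/2.0 = 386.6 kN.

R_n/Ω ≈ 387 kN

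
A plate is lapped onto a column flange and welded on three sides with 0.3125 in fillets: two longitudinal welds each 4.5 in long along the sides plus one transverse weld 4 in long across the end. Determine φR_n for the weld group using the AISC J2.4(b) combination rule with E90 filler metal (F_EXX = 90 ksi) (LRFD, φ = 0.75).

φR_n ≈ 122 kips

t_e = 0.707 × 0.3125 = 0.2209 in.
R_nwl = 0.6 × 90 × 0.2209 × 9 = 107.4 kips (longitudinal, 2 welds).
R_nwt = 0.6 × 90 × 0.2209 × 4 = 47.72 kips (transverse, base value).
(i) R_nwl + R_nwt = 155.1 kips; (ii) 0.85 R_nwl + 1.5 R_nwt = 162.9 kips.
R_n = max = 162.9 kips [governs: (ii)]; φR_n = 122.1 kips.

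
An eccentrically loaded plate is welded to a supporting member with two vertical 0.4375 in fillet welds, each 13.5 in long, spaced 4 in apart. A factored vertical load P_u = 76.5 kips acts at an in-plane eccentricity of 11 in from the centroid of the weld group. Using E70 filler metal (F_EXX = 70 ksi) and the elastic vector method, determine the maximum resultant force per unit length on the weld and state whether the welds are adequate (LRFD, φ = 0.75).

Total weld length L_w = 27 in. Treat welds as unit-width lines.
Polar moment about centroid: J = 2[d³/12 + d(b/2)²] = 2[13.5³/12 + 13.5×2²] = 518.1 in³.
Direct shear f_v = P/L_w = 76.5 / 27 = 2.833 kip/in (vertical).
Torsion M = P·e = 76.5 × 11 = 841.5 kip·in.
Critical point at (x, y) = (2, 6.75) from centroid. f_tx = M·y/J = 10.96 kip/in; f_ty = M·x/J = 3.249 kip/in.
Resultant f_max = √[f_tx² + (f_v + f_ty)²] = √[10.96² + (2.833 + 3.249)²] = 12.54 kip/in.
Capacity per unit length: φr_n = 0.75 × 0.6 × 70 × (0.707 × 0.4375) = 9.743 kip/in.
12.54 > 9.743 → NOT adequate.

f_max ≈ 12.5 kip/in; NOT adequate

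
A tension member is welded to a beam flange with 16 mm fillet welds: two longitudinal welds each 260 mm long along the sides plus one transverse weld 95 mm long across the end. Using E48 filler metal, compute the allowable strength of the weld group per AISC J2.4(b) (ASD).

R_n/Ω ≈ 1000 kN

E48XX → F_EXX = 480 MPa.
t_e = 0.707 × 16 = 11.31 mm.
R_nwl = 0.6 × 480 × 11.31 × 520 × 10⁻³ = 1694 kN (longitudinal, 2 welds).
R_nwt = 0.6 × 480 × 11.31 × 95 × 10⁻³ = 309.5 kN (transverse, base value).
(i) R_nwl + R_nwt = 2004 kN; (ii) 0.85 R_nwl + 1.5 R_nwt = 1904 kN.
R_n = max = 2004 kN [governs: (i)]; R_n/Ω = 1002 kN.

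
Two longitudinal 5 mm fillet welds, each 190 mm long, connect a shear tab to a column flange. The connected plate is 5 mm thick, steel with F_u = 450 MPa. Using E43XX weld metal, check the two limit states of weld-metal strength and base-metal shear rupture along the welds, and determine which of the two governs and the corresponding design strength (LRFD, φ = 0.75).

E43XX → F_EXX = 430 MPa.
t_e = 0.707 × 5 = 3.535 mm; L = 380 mm.
Weld metal: φR_n = 0.75 × 0.6 × 430 × 3.535 × 380 × 10⁻³ = 259.9 kN.
Base metal (shear rupture): φR_n = 0.75 × 0.6 × 450 × 5 × 380 × 10⁻³ = 384.8 kN.
Governing: weld metal.

φR_n ≈ 260 kN (weld metal governs)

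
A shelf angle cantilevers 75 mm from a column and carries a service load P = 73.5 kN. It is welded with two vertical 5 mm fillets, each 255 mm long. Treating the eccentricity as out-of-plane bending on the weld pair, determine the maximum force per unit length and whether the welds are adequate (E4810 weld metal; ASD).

E48XX → F_EXX = 480 MPa.
L_w = 2 × 255 = 510 mm; section modulus (unit throat) S = 2 × L²/6 = 21680 mm².
Direct shear f_v = P/L_w = 73.5×10³/510 = 144.1 N/mm.
Moment M = P × e = 73.5×10³ × 75 = 5512500 N·mm; bending f_b = M/S = 254.3 N/mm.
f_max = √(f_v² + f_b²) = √(144.1² + 254.3²) = 292.3 N/mm.
r_n/Ω = (1/2.0) × 0.6 × 480 × (0.707 × 5) = 509 N/mm → adequate.

f_max ≈ 292 N/mm; adequate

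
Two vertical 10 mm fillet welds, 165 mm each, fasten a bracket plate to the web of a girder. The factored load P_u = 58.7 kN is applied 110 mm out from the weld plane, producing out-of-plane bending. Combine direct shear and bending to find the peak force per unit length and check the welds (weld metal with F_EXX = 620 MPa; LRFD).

L_w = 2 × 165 = 330 mm; section modulus (unit throat) S = 2 × L²/6 = 9075 mm².
Direct shear f_v = P/L_w = 58.7×10³/330 = 177.9 N/mm.
Moment M = P × e = 58.7×10³ × 110 = 6457000 N·mm; bending f_b = M/S = 711.5 N/mm.
f_max = √(f_v² + f_b²) = √(177.9² + 711.5²) = 733.4 N/mm.
φr_n = 0.75 × 0.6 × 620 × (0.707 × 10) = 1973 N/mm → adequate.

f_max ≈ 733 N/mm; adequate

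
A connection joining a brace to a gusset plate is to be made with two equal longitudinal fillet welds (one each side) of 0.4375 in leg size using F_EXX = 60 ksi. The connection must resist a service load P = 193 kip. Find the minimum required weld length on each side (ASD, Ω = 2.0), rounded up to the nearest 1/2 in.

L = 17.5 in on each side

Throat t_e = 0.707 × 0.4375 = 0.3093 in.
r_n/Ω = (0.6 × 60 × 0.3093) / 2.0 = 5.568 kip/in.
L_req = P / (r_n/Ω) = 193 / 5.568 = 34.66 in total.
Per side: 34.66 / 2 = 17.33 in.
Round up → use L = 17.5 in on each side.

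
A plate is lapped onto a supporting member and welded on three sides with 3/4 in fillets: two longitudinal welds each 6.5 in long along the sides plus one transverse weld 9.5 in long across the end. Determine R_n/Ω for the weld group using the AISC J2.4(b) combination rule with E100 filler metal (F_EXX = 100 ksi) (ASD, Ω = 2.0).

R_n/Ω ≈ 402 kips

t_e = 0.707 × 0.75 = 0.5302 in.
R_nwl = 0.6 × 100 × 0.5302 × 13 = 413.6 kips (longitudinal, 2 welds).
R_nwt = 0.6 × 100 × 0.5302 × 9.5 = 302.2 kips (transverse, base value).
(i) R_nwl + R_nwt = 715.8 kips; (ii) 0.85 R_nwl + 1.5 R_nwt = 804.9 kips.
R_n = max = 804.9 kips [governs: (ii)]; R_n/Ω = 402.5 kips.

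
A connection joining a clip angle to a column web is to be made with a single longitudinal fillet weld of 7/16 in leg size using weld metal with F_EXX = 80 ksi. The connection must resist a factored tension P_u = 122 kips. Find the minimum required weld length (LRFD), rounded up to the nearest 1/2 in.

L = 11 in

Throat t_e = 0.707 × 0.4375 = 0.3093 in.
φr_n = 0.75 × 0.6 × 80 × 0.3093 = 11.14 kips/in.
L_req = P_u / φr_n = 122 / 11.14 = 10.96 in total.
Round up → use L = 11 in.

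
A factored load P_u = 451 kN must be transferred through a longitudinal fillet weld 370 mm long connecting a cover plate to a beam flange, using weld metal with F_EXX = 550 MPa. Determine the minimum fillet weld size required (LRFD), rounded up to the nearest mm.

w = 7 mm

Total weld length L = 370 mm.
Required throat t_e = P_u / (φ × 0.6 F_EXX × L) = 451 / (0.75 × 0.6 × 550 × 370 × 10⁻³) = 4.925 mm.
Required leg w = t_e / 0.707 = 6.966 mm → use 7 mm.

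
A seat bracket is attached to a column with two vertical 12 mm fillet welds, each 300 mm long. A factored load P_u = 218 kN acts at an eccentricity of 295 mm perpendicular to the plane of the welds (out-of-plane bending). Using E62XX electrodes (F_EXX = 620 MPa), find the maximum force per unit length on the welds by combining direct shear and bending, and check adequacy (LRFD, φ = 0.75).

L_w = 2 × 300 = 600 mm; section modulus (unit throat) S = 2 × L²/6 = 30000 mm².
Direct shear f_v = P/L_w = 218×10³/600 = 363.3 N/mm.
Moment M = P × e = 218×10³ × 295 = 64310000 N·mm; bending f_b = M/S = 2144 N/mm.
f_max = √(f_v² + f_b²) = √(363.3² + 2144²) = 2174 N/mm.
φr_n = 0.75 × 0.6 × 620 × (0.707 × 12) = 2367 N/mm → adequate.

f_max ≈ 2170 N/mm; adequate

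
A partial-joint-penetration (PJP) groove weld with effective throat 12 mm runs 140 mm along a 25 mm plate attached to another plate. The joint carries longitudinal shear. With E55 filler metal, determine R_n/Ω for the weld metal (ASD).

R_n/Ω ≈ 277 kN

E55XX → F_EXX = 550 MPa.
Effective throat (given) t_e = 12 mm.
A_we = 12 × 140 = 1680 mm².
F_nw = 0.6 F_EXX = 330 MPa.
R_n/Ω = (330 × 1680) / 2.0 × 10⁻³ = 277.2 kN.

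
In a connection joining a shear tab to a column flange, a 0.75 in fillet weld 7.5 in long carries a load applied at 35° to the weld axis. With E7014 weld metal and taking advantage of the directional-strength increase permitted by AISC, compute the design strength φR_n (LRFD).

φR_n ≈ 152 kips

E70XX → F_EXX = 70 ksi.
t_e = 0.707 × 0.75 = 0.5302 in; A_we = 0.5302 × 7.5 = 3.977 in².
Directional factor: 1.0 + 0.5 sin^1.5(35°) = 1.217.
F_nw = 0.6 × 70 × 1.217 = 51.12 ksi.
φR_n = 0.75 × 51.12 × 3.977 = 152.5 kips.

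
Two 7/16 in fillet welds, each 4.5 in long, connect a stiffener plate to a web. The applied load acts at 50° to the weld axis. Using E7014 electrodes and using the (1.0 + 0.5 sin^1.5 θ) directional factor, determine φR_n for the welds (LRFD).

E70XX → F_EXX = 70 ksi.
t_e = 0.707 × 0.4375 = 0.3093 in; A_we = 0.3093 × 9 = 2.784 in².
Directional factor: 1.0 + 0.5 sin^1.5(50°) = 1.335.
F_nw = 0.6 × 70 × 1.335 = 56.08 ksi.
φR_n = 0.75 × 56.08 × 2.784 = 117.1 kip.

φR_n ≈ 117 kip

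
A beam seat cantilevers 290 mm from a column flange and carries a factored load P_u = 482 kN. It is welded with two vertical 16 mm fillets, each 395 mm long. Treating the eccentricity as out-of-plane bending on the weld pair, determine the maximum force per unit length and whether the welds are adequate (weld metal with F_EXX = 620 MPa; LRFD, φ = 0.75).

L_w = 2 × 395 = 790 mm; section modulus (unit throat) S = 2 × L²/6 = 52010 mm².
Direct shear f_v = P/L_w = 482×10³/790 = 610.1 N/mm.
Moment M = P × e = 482×10³ × 290 = 139780000 N·mm; bending f_b = M/S = 2688 N/mm.
f_max = √(f_v² + f_b²) = √(610.1² + 2688²) = 2756 N/mm.
φr_n = 0.75 × 0.6 × 620 × (0.707 × 16) = 3156 N/mm → adequate.

f_max ≈ 2760 N/mm; adequate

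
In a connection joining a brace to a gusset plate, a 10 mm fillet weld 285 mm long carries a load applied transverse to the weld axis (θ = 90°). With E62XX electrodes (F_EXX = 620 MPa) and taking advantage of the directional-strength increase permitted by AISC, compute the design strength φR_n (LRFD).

φR_n ≈ 843 kN

t_e = 0.707 × 10 = 7.07 mm; A_we = 7.07 × 285 = 2015 mm².
Directional factor: 1.0 + 0.5 sin^1.5(90°) = 1.5.
F_nw = 0.6 × 620 × 1.5 = 558 MPa.
φR_n = 0.75 × 558 × 2015 × 10⁻³ = 843.3 kN.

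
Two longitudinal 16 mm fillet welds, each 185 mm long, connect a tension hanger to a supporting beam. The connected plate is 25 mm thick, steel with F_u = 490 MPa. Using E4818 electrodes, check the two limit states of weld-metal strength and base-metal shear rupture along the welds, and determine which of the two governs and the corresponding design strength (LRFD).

φR_n ≈ 904 kN (weld metal governs)

E48XX → F_EXX = 480 MPa.
t_e = 0.707 × 16 = 11.31 mm; L = 370 mm.
Weld metal: φR_n = 0.75 × 0.6 × 480 × 11.31 × 370 × 10⁻³ = 904.1 kN.
Base metal (shear rupture): φR_n = 0.75 × 0.6 × 490 × 25 × 370 × 10⁻³ = 2040 kN.
Governing: weld metal.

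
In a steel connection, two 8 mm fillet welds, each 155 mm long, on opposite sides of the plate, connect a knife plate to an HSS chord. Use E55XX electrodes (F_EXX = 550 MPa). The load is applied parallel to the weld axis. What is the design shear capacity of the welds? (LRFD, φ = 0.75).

Effective throat t_e = 0.707 × 8 = 5.656 mm.
Total length L = 310 mm; A_we = 5.656 × 310 = 1753 mm².
F_nw = 0.6 F_EXX = 0.6 × 550 = 330 MPa.
φR_n = 0.75 × 330 × 1753 × 10⁻³ = 434 kN.

φR_n ≈ 434 kN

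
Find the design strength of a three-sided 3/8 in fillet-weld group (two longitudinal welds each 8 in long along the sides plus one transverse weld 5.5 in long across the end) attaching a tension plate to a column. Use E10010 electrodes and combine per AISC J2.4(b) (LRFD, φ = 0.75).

φR_n ≈ 261 kips

E100XX → F_EXX = 100 ksi.
t_e = 0.707 × 0.375 = 0.2651 in.
R_nwl = 0.6 × 100 × 0.2651 × 16 = 254.5 kips (longitudinal, 2 welds).
R_nwt = 0.6 × 100 × 0.2651 × 5.5 = 87.49 kips (transverse, base value).
(i) R_nwl + R_nwt = 342 kips; (ii) 0.85 R_nwl + 1.5 R_nwt = 347.6 kips.
R_n = max = 347.6 kips [governs: (ii)]; φR_n = 260.7 kips.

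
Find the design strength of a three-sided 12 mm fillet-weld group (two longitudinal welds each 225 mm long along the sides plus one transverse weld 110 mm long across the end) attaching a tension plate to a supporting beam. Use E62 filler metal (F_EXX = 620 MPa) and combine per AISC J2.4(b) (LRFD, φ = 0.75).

t_e = 0.707 × 12 = 8.484 mm.
R_nwl = 0.6 × 620 × 8.484 × 450 × 10⁻³ = 1420 kN (longitudinal, 2 welds).
R_nwt = 0.6 × 620 × 8.484 × 110 × 10⁻³ = 347.2 kN (transverse, base value).
(i) R_nwl + R_nwt = 1767 kN; (ii) 0.85 R_nwl + 1.5 R_nwt = 1728 kN.
R_n = max = 1767 kN [governs: (i)]; φR_n = 1326 kN.

φR_n ≈ 1330 kN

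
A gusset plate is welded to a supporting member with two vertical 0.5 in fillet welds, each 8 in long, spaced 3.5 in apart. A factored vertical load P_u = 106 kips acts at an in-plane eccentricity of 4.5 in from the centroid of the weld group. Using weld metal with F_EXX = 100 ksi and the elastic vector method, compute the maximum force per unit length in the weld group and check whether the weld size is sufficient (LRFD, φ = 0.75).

f_max ≈ 19.1 kip/in; NOT adequate

Total weld length L_w = 16 in. Treat welds as unit-width lines.
Polar moment about centroid: J = 2[d³/12 + d(b/2)²] = 2[8³/12 + 8×1.75²] = 134.3 in³.
Direct shear f_v = P/L_w = 106 / 16 = 6.625 kip/in (vertical).
Torsion M = P·e = 106 × 4.5 = 477 kip·in.
Critical point at (x, y) = (1.75, 4) from centroid. f_tx = M·y/J = 14.2 kip/in; f_ty = M·x/J = 6.214 kip/in.
Resultant f_max = √[f_tx² + (f_v + f_ty)²] = √[14.2² + (6.625 + 6.214)²] = 19.15 kip/in.
Capacity per unit length: φr_n = 0.75 × 0.6 × 100 × (0.707 × 0.5) = 15.91 kip/in.
19.15 > 15.91 → NOT adequate.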